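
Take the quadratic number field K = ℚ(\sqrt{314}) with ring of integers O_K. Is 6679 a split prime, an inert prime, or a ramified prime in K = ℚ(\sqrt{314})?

6679 remains inert

314 mod 4 = 2, hence disc K = 4·314 = 1256 and O_K = ℤ[√314].
disc(K) = 1256 is not divisible by 6679; 6679 is unramified.
(314/6679) = 314^3339 mod 6679 = 6678, giving Legendre symbol -1.
(314/6679) = -1, so 6679 is inert.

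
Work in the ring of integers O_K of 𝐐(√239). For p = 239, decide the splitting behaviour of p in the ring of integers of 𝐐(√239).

239 mod 4 = 3, hence disc K = 4·239 = 956 and O_K = ℤ[√239].
disc(K) = 956 = 239·4, so p = 239 is ramified.

ramifies in O_K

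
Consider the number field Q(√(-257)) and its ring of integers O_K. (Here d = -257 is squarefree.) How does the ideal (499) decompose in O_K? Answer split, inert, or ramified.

inert — (499) stays prime in O_K

-257 mod 4 = 3, hence disc K = 4·(-257) = -1028 and O_K = ℤ[√-257].
499 ∤ -1028, so 499 is unramified.
Compute (-257/499) via Euler: 242^((499-1)/2) mod 499 = 498, so (-257/499) = -1.
(-257/499) = -1, so 499 is inert.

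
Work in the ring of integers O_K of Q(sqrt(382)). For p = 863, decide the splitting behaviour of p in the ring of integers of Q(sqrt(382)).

863 splits in O_K

d = 382 ≡ 2 (mod 4), so O_K = ℤ[√382] and disc(K) = 4d = 1528.
Since gcd(863, 1528) = 1 the prime 863 does not ramify.
Compute (382/863) via Euler: 382^((863-1)/2) mod 863 = 1, so (382/863) = 1.
Legendre symbol 1 ⇒ 863 is split.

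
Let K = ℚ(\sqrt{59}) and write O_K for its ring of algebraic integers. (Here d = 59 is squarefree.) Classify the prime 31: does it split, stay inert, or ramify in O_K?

split

d = 59 ≡ 3 (mod 4), so O_K = ℤ[√59] and disc(K) = 4d = 236.
31 ∤ 236, so 31 is unramified.
(59/31) = 28^15 mod 31 = 1, giving Legendre symbol 1.
Legendre symbol 1 ⇒ 31 is split.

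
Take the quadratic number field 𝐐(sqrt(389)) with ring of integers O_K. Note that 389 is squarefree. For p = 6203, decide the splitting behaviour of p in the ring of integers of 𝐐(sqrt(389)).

p is inert

389 mod 4 = 1, hence disc K = 389 and O_K = ℤ[(1+√389)/2].
6203 ∤ 389, so 6203 is unramified.
Legendre symbol by Euler's criterion: (389/6203) ≡ 389^3101 ≡ 6202 (mod 6203), i.e. (389/6203) = -1.
Legendre symbol -1 ⇒ 6203 is inert.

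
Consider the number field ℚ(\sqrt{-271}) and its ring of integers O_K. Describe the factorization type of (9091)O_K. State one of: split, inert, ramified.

Since -271 ≡ 1 mod 4, the ring of integers is ℤ[(1+√-271)/2] with discriminant -271.
disc(K) = -271 is not divisible by 9091; 9091 is unramified.
Legendre symbol by Euler's criterion: (-271/9091) ≡ (-271)^4545 ≡ 1 (mod 9091), i.e. (-271/9091) = 1.
Legendre symbol 1 ⇒ 9091 is split.

p splits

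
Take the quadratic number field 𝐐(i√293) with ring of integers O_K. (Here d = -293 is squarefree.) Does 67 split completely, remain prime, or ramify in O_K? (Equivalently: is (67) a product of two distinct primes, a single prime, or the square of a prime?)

-293 mod 4 = 3, hence disc K = 4·(-293) = -1172 and O_K = ℤ[√-293].
Since gcd(67, -1172) = 1 the prime 67 does not ramify.
(-293/67) = 42^33 mod 67 = 66, giving Legendre symbol -1.
(-293/67) = -1, so 67 is inert.

remains prime (inert)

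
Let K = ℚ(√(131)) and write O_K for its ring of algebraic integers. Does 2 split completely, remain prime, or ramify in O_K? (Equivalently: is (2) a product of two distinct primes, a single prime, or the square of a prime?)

d = 131 ≡ 3 (mod 4), so O_K = ℤ[√131] and disc(K) = 4d = 524.
disc(K) = 524 = 2·262, so p = 2 is ramified.

ramifies in O_K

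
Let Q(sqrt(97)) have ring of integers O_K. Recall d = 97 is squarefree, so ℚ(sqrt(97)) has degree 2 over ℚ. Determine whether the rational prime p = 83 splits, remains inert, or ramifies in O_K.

inert

Since 97 ≡ 1 mod 4, the ring of integers is ℤ[(1+√97)/2] with discriminant 97.
disc(K) = 97 is not divisible by 83; 83 is unramified.
Legendre symbol by Euler's criterion: (97/83) ≡ 97^41 ≡ 82 (mod 83), i.e. (97/83) = -1.
(97/83) = -1, so 83 is inert.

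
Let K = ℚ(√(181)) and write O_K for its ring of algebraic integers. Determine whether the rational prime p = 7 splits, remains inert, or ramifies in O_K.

d = 181 ≡ 1 (mod 4), so O_K = ℤ[(1+√181)/2] and disc(K) = d = 181.
Since gcd(7, 181) = 1 the prime 7 does not ramify.
Euler's criterion: 181^3 mod 7 = 6. Thus (181|7) = -1.
(181/7) = -1, so 7 is inert.

inert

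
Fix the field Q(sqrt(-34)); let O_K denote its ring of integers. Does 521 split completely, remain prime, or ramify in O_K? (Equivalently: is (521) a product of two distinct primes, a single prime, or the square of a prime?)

Since -34 ≢ 1 mod 4, the ring of integers is ℤ[√-34] with discriminant 4·(-34) = -136.
disc(K) = -136 is not divisible by 521; 521 is unramified.
Legendre symbol by Euler's criterion: (-34/521) ≡ (-34)^260 ≡ 520 (mod 521), i.e. (-34/521) = -1.
Legendre symbol -1 ⇒ 521 is inert.

remains prime (inert)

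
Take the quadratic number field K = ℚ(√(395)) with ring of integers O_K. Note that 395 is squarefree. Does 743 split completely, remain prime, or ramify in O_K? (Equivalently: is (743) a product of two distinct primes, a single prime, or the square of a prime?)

d = 395 ≡ 3 (mod 4), so O_K = ℤ[√395] and disc(K) = 4d = 1580.
disc(K) = 1580 is not divisible by 743; 743 is unramified.
Legendre symbol by Euler's criterion: (395/743) ≡ 395^371 ≡ 1 (mod 743), i.e. (395/743) = 1.
d is a quadratic residue mod p, hence 743 splits in O_K.

splits completely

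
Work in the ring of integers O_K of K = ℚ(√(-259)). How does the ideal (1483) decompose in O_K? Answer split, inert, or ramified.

Since -259 ≡ 1 mod 4, the ring of integers is ℤ[(1+√-259)/2] with discriminant -259.
Since gcd(1483, -259) = 1 the prime 1483 does not ramify.
Euler's criterion: (-259)^741 mod 1483 = 1482. Thus (-259|1483) = -1.
(-259/1483) = -1, so 1483 is inert.

inert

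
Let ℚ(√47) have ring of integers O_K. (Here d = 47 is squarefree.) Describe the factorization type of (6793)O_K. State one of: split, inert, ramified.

split

Since 47 ≢ 1 mod 4, the ring of integers is ℤ[√47] with discriminant 4·47 = 188.
disc(K) = 188 is not divisible by 6793; 6793 is unramified.
Compute (47/6793) via Euler: 47^((6793-1)/2) mod 6793 = 1, so (47/6793) = 1.
Legendre symbol 1 ⇒ 6793 is split.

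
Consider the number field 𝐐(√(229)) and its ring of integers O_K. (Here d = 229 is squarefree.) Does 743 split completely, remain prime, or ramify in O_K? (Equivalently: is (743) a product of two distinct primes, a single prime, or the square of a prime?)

d = 229 ≡ 1 (mod 4), so O_K = ℤ[(1+√229)/2] and disc(K) = d = 229.
disc(K) = 229 is not divisible by 743; 743 is unramified.
Legendre symbol by Euler's criterion: (229/743) ≡ 229^371 ≡ 1 (mod 743), i.e. (229/743) = 1.
d is a quadratic residue mod p, hence 743 splits in O_K.

split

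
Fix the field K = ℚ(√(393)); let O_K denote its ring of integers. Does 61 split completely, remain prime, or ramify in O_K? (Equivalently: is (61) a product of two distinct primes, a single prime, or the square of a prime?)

61 splits in O_K

393 mod 4 = 1, hence disc K = 393 and O_K = ℤ[(1+√393)/2].
disc(K) = 393 is not divisible by 61; 61 is unramified.
Legendre symbol by Euler's criterion: (393/61) ≡ 393^30 ≡ 1 (mod 61), i.e. (393/61) = 1.
(393/61) = 1, so 61 splits.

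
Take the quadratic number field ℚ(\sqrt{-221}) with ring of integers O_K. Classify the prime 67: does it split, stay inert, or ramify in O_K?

-221 mod 4 = 3, hence disc K = 4·(-221) = -884 and O_K = ℤ[√-221].
Since gcd(67, -884) = 1 the prime 67 does not ramify.
Legendre symbol by Euler's criterion: (-221/67) ≡ (-221)^33 ≡ 1 (mod 67), i.e. (-221/67) = 1.
(-221/67) = 1, so 67 splits.

splits completely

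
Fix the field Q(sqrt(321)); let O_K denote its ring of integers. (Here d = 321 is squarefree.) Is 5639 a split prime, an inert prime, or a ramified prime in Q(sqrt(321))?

inert

Since 321 ≡ 1 mod 4, the ring of integers is ℤ[(1+√321)/2] with discriminant 321.
Since gcd(5639, 321) = 1 the prime 5639 does not ramify.
Compute (321/5639) via Euler: 321^((5639-1)/2) mod 5639 = 5638, so (321/5639) = -1.
d is a non-residue mod p, hence 5639 remains inert in O_K.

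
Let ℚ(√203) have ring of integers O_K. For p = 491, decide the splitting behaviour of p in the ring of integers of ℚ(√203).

split — (491) = 𝔭₁𝔭₂ with 𝔭₁ ≠ 𝔭₂

Since 203 ≢ 1 mod 4, the ring of integers is ℤ[√203] with discriminant 4·203 = 812.
disc(K) = 812 is not divisible by 491; 491 is unramified.
Legendre symbol by Euler's criterion: (203/491) ≡ 203^245 ≡ 1 (mod 491), i.e. (203/491) = 1.
(203/491) = 1, so 491 splits.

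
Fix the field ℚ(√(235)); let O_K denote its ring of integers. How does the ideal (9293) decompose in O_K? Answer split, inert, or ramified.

9293 remains inert

d = 235 ≡ 3 (mod 4), so O_K = ℤ[√235] and disc(K) = 4d = 940.
9293 ∤ 940, so 9293 is unramified.
(235/9293) = 235^4646 mod 9293 = 9292, giving Legendre symbol -1.
Legendre symbol -1 ⇒ 9293 is inert.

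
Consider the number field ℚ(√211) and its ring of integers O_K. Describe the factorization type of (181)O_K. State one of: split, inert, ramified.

211 mod 4 = 3, hence disc K = 4·211 = 844 and O_K = ℤ[√211].
181 ∤ 844, so 181 is unramified.
Compute (211/181) via Euler: 30^((181-1)/2) mod 181 = 180, so (211/181) = -1.
(211/181) = -1, so 181 is inert.

inert — (181) stays prime in O_K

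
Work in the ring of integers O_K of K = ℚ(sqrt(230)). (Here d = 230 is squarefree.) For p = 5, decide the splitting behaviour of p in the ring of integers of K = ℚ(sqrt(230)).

ramifies in O_K

d = 230 ≡ 2 (mod 4), so O_K = ℤ[√230] and disc(K) = 4d = 920.
disc(K) = 920 = 5·184, so p = 5 is ramified.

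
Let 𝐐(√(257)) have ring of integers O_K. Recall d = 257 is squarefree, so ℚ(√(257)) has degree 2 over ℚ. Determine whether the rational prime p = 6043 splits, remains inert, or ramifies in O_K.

257 mod 4 = 1, hence disc K = 257 and O_K = ℤ[(1+√257)/2].
disc(K) = 257 is not divisible by 6043; 6043 is unramified.
Compute (257/6043) via Euler: 257^((6043-1)/2) mod 6043 = 6042, so (257/6043) = -1.
d is a non-residue mod p, hence 6043 remains inert in O_K.

p is inert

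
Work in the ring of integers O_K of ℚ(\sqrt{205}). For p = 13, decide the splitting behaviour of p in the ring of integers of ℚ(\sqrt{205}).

Since 205 ≡ 1 mod 4, the ring of integers is ℤ[(1+√205)/2] with discriminant 205.
Since gcd(13, 205) = 1 the prime 13 does not ramify.
Compute (205/13) via Euler: 10^((13-1)/2) mod 13 = 1, so (205/13) = 1.
(205/13) = 1, so 13 splits.

split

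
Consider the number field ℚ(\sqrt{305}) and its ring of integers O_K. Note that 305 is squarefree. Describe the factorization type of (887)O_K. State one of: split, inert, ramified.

split — (887) = 𝔭₁𝔭₂ with 𝔭₁ ≠ 𝔭₂

d = 305 ≡ 1 (mod 4), so O_K = ℤ[(1+√305)/2] and disc(K) = d = 305.
887 ∤ 305, so 887 is unramified.
Compute (305/887) via Euler: 305^((887-1)/2) mod 887 = 1, so (305/887) = 1.
(305/887) = 1, so 887 splits.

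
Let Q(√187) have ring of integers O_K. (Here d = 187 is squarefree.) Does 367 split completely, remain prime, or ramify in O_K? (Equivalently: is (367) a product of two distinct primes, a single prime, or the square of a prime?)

split

d = 187 ≡ 3 (mod 4), so O_K = ℤ[√187] and disc(K) = 4d = 748.
Since gcd(367, 748) = 1 the prime 367 does not ramify.
Euler's criterion: 187^183 mod 367 = 1. Thus (187|367) = 1.
Legendre symbol 1 ⇒ 367 is split.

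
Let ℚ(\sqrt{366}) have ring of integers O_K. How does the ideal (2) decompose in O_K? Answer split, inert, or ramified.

ramified — (2) = 𝔭²

d = 366 ≡ 2 (mod 4), so O_K = ℤ[√366] and disc(K) = 4d = 1464.
Ramification test: 2 | 1464. The prime 2 ramifies in K.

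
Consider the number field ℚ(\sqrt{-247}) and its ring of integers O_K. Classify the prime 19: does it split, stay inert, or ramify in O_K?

-247 mod 4 = 1, hence disc K = -247 and O_K = ℤ[(1+√-247)/2].
19 divides disc(K) = -247, so 19 ramifies.

19 is ramified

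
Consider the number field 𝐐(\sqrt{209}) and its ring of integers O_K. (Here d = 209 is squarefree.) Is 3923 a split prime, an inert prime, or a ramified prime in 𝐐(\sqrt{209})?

remains prime (inert)

Since 209 ≡ 1 mod 4, the ring of integers is ℤ[(1+√209)/2] with discriminant 209.
3923 ∤ 209, so 3923 is unramified.
Euler's criterion: 209^1961 mod 3923 = 3922. Thus (209|3923) = -1.
(209/3923) = -1, so 3923 is inert.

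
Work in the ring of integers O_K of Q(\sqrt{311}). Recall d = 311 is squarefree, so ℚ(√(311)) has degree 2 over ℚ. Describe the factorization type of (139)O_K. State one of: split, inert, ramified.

inert — (139) stays prime in O_K

311 mod 4 = 3, hence disc K = 4·311 = 1244 and O_K = ℤ[√311].
disc(K) = 1244 is not divisible by 139; 139 is unramified.
Euler's criterion: 311^69 mod 139 = 138. Thus (311|139) = -1.
Legendre symbol -1 ⇒ 139 is inert.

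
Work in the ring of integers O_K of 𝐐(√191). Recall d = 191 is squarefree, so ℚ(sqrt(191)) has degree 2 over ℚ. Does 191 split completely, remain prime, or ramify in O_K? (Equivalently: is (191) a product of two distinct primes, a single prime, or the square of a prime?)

191 mod 4 = 3, hence disc K = 4·191 = 764 and O_K = ℤ[√191].
Ramification test: 191 | 764. The prime 191 ramifies in K.

191 is ramified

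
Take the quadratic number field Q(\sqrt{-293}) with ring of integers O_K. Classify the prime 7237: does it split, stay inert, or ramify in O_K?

Since -293 ≢ 1 mod 4, the ring of integers is ℤ[√-293] with discriminant 4·(-293) = -1172.
7237 ∤ -1172, so 7237 is unramified.
Compute (-293/7237) via Euler: 6944^((7237-1)/2) mod 7237 = 1, so (-293/7237) = 1.
d is a quadratic residue mod p, hence 7237 splits in O_K.

p splits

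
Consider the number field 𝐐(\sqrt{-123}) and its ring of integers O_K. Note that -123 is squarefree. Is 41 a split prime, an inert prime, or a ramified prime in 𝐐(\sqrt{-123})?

41 is ramified

Since -123 ≡ 1 mod 4, the ring of integers is ℤ[(1+√-123)/2] with discriminant -123.
41 divides disc(K) = -123, so 41 ramifies.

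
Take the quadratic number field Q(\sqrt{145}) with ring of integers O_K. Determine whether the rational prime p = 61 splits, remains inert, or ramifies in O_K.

inert — (61) stays prime in O_K

145 mod 4 = 1, hence disc K = 145 and O_K = ℤ[(1+√145)/2].
61 ∤ 145, so 61 is unramified.
(145/61) = 23^30 mod 61 = 60, giving Legendre symbol -1.
(145/61) = -1, so 61 is inert.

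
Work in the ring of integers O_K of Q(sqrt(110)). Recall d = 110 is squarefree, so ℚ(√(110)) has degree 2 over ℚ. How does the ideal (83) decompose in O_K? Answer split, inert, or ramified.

p splits

Since 110 ≢ 1 mod 4, the ring of integers is ℤ[√110] with discriminant 4·110 = 440.
Since gcd(83, 440) = 1 the prime 83 does not ramify.
Euler's criterion: 110^41 mod 83 = 1. Thus (110|83) = 1.
Legendre symbol 1 ⇒ 83 is split.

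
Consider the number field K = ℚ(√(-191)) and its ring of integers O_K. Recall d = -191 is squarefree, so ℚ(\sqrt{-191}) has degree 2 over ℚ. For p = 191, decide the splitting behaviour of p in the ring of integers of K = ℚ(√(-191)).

ramifies in O_K

Since -191 ≡ 1 mod 4, the ring of integers is ℤ[(1+√-191)/2] with discriminant -191.
Ramification test: 191 | -191. The prime 191 ramifies in K.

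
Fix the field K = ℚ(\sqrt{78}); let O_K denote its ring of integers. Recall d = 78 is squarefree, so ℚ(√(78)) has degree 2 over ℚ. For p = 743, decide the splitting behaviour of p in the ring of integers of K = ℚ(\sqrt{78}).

d = 78 ≡ 2 (mod 4), so O_K = ℤ[√78] and disc(K) = 4d = 312.
743 ∤ 312, so 743 is unramified.
Euler's criterion: 78^371 mod 743 = 742. Thus (78|743) = -1.
Legendre symbol -1 ⇒ 743 is inert.

inert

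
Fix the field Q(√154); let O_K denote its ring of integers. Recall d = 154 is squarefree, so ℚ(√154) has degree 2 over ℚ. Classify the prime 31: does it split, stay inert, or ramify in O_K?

Since 154 ≢ 1 mod 4, the ring of integers is ℤ[√154] with discriminant 4·154 = 616.
Since gcd(31, 616) = 1 the prime 31 does not ramify.
Compute (154/31) via Euler: 30^((31-1)/2) mod 31 = 30, so (154/31) = -1.
Legendre symbol -1 ⇒ 31 is inert.

31 remains inert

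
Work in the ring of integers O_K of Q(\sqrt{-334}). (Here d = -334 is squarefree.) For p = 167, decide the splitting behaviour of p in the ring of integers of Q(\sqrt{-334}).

ramified — (167) = 𝔭²

d = -334 ≡ 2 (mod 4), so O_K = ℤ[√-334] and disc(K) = 4d = -1336.
Ramification test: 167 | -1336. The prime 167 ramifies in K.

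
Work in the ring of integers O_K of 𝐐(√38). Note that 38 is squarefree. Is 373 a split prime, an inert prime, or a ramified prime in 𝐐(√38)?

d = 38 ≡ 2 (mod 4), so O_K = ℤ[√38] and disc(K) = 4d = 152.
Since gcd(373, 152) = 1 the prime 373 does not ramify.
Compute (38/373) via Euler: 38^((373-1)/2) mod 373 = 1, so (38/373) = 1.
Legendre symbol 1 ⇒ 373 is split.

splits completely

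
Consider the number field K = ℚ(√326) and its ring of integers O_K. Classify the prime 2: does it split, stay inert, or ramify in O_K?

326 mod 4 = 2, hence disc K = 4·326 = 1304 and O_K = ℤ[√326].
disc(K) = 1304 = 2·652, so p = 2 is ramified.

ramified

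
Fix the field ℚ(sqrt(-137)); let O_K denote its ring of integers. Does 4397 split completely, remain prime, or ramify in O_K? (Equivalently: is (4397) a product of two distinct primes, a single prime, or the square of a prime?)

inert

Since -137 ≢ 1 mod 4, the ring of integers is ℤ[√-137] with discriminant 4·(-137) = -548.
Since gcd(4397, -548) = 1 the prime 4397 does not ramify.
(-137/4397) = 4260^2198 mod 4397 = 4396, giving Legendre symbol -1.
d is a non-residue mod p, hence 4397 remains inert in O_K.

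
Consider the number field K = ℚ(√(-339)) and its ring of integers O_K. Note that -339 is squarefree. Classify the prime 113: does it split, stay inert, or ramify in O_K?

d = -339 ≡ 1 (mod 4), so O_K = ℤ[(1+√-339)/2] and disc(K) = d = -339.
113 divides disc(K) = -339, so 113 ramifies.

113 is ramified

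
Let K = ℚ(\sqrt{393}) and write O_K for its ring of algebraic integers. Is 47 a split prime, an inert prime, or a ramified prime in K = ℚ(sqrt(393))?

d = 393 ≡ 1 (mod 4), so O_K = ℤ[(1+√393)/2] and disc(K) = d = 393.
disc(K) = 393 is not divisible by 47; 47 is unramified.
Euler's criterion: 393^23 mod 47 = 1. Thus (393|47) = 1.
(393/47) = 1, so 47 splits.

split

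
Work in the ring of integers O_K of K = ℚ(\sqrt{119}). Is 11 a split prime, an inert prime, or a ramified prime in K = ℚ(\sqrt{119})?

split — (11) = 𝔭₁𝔭₂ with 𝔭₁ ≠ 𝔭₂

Since 119 ≢ 1 mod 4, the ring of integers is ℤ[√119] with discriminant 4·119 = 476.
Since gcd(11, 476) = 1 the prime 11 does not ramify.
(119/11) = 9^5 mod 11 = 1, giving Legendre symbol 1.
(119/11) = 1, so 11 splits.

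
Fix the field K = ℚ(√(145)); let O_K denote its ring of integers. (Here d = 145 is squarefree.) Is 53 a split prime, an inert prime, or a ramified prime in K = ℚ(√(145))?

inert — (53) stays prime in O_K

Since 145 ≡ 1 mod 4, the ring of integers is ℤ[(1+√145)/2] with discriminant 145.
disc(K) = 145 is not divisible by 53; 53 is unramified.
Euler's criterion: 145^26 mod 53 = 52. Thus (145|53) = -1.
Legendre symbol -1 ⇒ 53 is inert.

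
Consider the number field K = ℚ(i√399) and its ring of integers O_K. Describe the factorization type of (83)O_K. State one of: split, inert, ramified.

split

d = -399 ≡ 1 (mod 4), so O_K = ℤ[(1+√-399)/2] and disc(K) = d = -399.
83 ∤ -399, so 83 is unramified.
(-399/83) = 16^41 mod 83 = 1, giving Legendre symbol 1.
(-399/83) = 1, so 83 splits.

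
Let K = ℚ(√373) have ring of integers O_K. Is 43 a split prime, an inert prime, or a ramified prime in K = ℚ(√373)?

373 mod 4 = 1, hence disc K = 373 and O_K = ℤ[(1+√373)/2].
disc(K) = 373 is not divisible by 43; 43 is unramified.
Euler's criterion: 373^21 mod 43 = 42. Thus (373|43) = -1.
d is a non-residue mod p, hence 43 remains inert in O_K.

remains prime (inert)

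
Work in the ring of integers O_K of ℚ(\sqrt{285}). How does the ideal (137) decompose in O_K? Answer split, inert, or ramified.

split

285 mod 4 = 1, hence disc K = 285 and O_K = ℤ[(1+√285)/2].
disc(K) = 285 is not divisible by 137; 137 is unramified.
Euler's criterion: 285^68 mod 137 = 1. Thus (285|137) = 1.
(285/137) = 1, so 137 splits.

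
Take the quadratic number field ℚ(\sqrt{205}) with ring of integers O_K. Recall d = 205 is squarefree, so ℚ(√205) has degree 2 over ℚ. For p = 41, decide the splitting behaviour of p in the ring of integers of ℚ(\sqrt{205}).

ramifies in O_K

205 mod 4 = 1, hence disc K = 205 and O_K = ℤ[(1+√205)/2].
disc(K) = 205 = 41·5, so p = 41 is ramified.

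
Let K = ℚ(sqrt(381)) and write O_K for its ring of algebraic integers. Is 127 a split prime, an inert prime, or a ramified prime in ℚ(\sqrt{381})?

d = 381 ≡ 1 (mod 4), so O_K = ℤ[(1+√381)/2] and disc(K) = d = 381.
Ramification test: 127 | 381. The prime 127 ramifies in K.

127 is ramified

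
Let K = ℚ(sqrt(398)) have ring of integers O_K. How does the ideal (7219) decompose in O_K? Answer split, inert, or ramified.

398 mod 4 = 2, hence disc K = 4·398 = 1592 and O_K = ℤ[√398].
7219 ∤ 1592, so 7219 is unramified.
Euler's criterion: 398^3609 mod 7219 = 7218. Thus (398|7219) = -1.
(398/7219) = -1, so 7219 is inert.

inert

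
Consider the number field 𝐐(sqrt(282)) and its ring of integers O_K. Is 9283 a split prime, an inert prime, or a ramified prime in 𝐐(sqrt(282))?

d = 282 ≡ 2 (mod 4), so O_K = ℤ[√282] and disc(K) = 4d = 1128.
9283 ∤ 1128, so 9283 is unramified.
Compute (282/9283) via Euler: 282^((9283-1)/2) mod 9283 = 9282, so (282/9283) = -1.
(282/9283) = -1, so 9283 is inert.

9283 remains inert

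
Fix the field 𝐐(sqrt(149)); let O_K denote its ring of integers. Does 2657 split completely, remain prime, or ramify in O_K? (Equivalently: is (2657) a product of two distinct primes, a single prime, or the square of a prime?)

p splits

Since 149 ≡ 1 mod 4, the ring of integers is ℤ[(1+√149)/2] with discriminant 149.
Since gcd(2657, 149) = 1 the prime 2657 does not ramify.
Compute (149/2657) via Euler: 149^((2657-1)/2) mod 2657 = 1, so (149/2657) = 1.
(149/2657) = 1, so 2657 splits.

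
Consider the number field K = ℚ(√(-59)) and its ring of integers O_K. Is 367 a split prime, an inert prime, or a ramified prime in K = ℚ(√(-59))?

p is inert

d = -59 ≡ 1 (mod 4), so O_K = ℤ[(1+√-59)/2] and disc(K) = d = -59.
disc(K) = -59 is not divisible by 367; 367 is unramified.
Compute (-59/367) via Euler: 308^((367-1)/2) mod 367 = 366, so (-59/367) = -1.
Legendre symbol -1 ⇒ 367 is inert.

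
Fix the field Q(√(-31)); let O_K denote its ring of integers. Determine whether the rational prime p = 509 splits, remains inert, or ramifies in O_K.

Since -31 ≡ 1 mod 4, the ring of integers is ℤ[(1+√-31)/2] with discriminant -31.
Since gcd(509, -31) = 1 the prime 509 does not ramify.
Euler's criterion: (-31)^254 mod 509 = 508. Thus (-31|509) = -1.
d is a non-residue mod p, hence 509 remains inert in O_K.

p is inert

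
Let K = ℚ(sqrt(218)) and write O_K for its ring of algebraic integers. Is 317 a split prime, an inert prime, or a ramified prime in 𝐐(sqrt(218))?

218 mod 4 = 2, hence disc K = 4·218 = 872 and O_K = ℤ[√218].
Since gcd(317, 872) = 1 the prime 317 does not ramify.
(218/317) = 218^158 mod 317 = 1, giving Legendre symbol 1.
(218/317) = 1, so 317 splits.

p splits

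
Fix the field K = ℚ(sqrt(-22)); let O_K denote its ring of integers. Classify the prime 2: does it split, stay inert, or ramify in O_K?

ramified

Since -22 ≢ 1 mod 4, the ring of integers is ℤ[√-22] with discriminant 4·(-22) = -88.
disc(K) = -88 = 2·(-44), so p = 2 is ramified.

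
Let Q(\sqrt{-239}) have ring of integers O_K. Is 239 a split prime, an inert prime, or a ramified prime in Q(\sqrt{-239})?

p ramifies

d = -239 ≡ 1 (mod 4), so O_K = ℤ[(1+√-239)/2] and disc(K) = d = -239.
disc(K) = -239 = 239·(-1), so p = 239 is ramified.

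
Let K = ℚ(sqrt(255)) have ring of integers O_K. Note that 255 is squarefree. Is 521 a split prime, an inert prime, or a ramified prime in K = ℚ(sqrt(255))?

521 splits in O_K

Since 255 ≢ 1 mod 4, the ring of integers is ℤ[√255] with discriminant 4·255 = 1020.
Since gcd(521, 1020) = 1 the prime 521 does not ramify.
Compute (255/521) via Euler: 255^((521-1)/2) mod 521 = 1, so (255/521) = 1.
d is a quadratic residue mod p, hence 521 splits in O_K.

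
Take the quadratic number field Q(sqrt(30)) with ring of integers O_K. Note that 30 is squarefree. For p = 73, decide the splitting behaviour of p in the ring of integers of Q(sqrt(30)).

30 mod 4 = 2, hence disc K = 4·30 = 120 and O_K = ℤ[√30].
Since gcd(73, 120) = 1 the prime 73 does not ramify.
Euler's criterion: 30^36 mod 73 = 72. Thus (30|73) = -1.
(30/73) = -1, so 73 is inert.

inert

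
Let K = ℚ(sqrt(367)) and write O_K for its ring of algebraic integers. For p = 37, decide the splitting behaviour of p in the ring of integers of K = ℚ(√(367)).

Since 367 ≢ 1 mod 4, the ring of integers is ℤ[√367] with discriminant 4·367 = 1468.
disc(K) = 1468 is not divisible by 37; 37 is unramified.
Compute (367/37) via Euler: 34^((37-1)/2) mod 37 = 1, so (367/37) = 1.
Legendre symbol 1 ⇒ 37 is split.

splits completely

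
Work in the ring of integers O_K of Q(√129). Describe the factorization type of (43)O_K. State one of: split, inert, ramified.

ramified — (43) = 𝔭²

Since 129 ≡ 1 mod 4, the ring of integers is ℤ[(1+√129)/2] with discriminant 129.
Ramification test: 43 | 129. The prime 43 ramifies in K.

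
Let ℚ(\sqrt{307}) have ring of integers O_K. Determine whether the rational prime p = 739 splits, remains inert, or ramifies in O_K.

split — (739) = 𝔭₁𝔭₂ with 𝔭₁ ≠ 𝔭₂

d = 307 ≡ 3 (mod 4), so O_K = ℤ[√307] and disc(K) = 4d = 1228.
Since gcd(739, 1228) = 1 the prime 739 does not ramify.
Compute (307/739) via Euler: 307^((739-1)/2) mod 739 = 1, so (307/739) = 1.
(307/739) = 1, so 739 splits.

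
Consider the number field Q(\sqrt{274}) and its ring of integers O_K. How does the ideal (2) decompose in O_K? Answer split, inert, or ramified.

Since 274 ≢ 1 mod 4, the ring of integers is ℤ[√274] with discriminant 4·274 = 1096.
Ramification test: 2 | 1096. The prime 2 ramifies in K.

ramifies in O_K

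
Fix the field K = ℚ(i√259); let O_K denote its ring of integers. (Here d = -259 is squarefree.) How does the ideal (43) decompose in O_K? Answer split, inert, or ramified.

remains prime (inert)

-259 mod 4 = 1, hence disc K = -259 and O_K = ℤ[(1+√-259)/2].
43 ∤ -259, so 43 is unramified.
Euler's criterion: (-259)^21 mod 43 = 42. Thus (-259|43) = -1.
d is a non-residue mod p, hence 43 remains inert in O_K.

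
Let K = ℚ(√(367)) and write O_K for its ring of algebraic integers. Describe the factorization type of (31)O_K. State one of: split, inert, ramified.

inert — (31) stays prime in O_K

Since 367 ≢ 1 mod 4, the ring of integers is ℤ[√367] with discriminant 4·367 = 1468.
31 ∤ 1468, so 31 is unramified.
Compute (367/31) via Euler: 26^((31-1)/2) mod 31 = 30, so (367/31) = -1.
Legendre symbol -1 ⇒ 31 is inert.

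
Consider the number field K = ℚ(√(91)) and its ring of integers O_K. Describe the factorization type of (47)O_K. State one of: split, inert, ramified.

91 mod 4 = 3, hence disc K = 4·91 = 364 and O_K = ℤ[√91].
47 ∤ 364, so 47 is unramified.
Compute (91/47) via Euler: 44^((47-1)/2) mod 47 = 46, so (91/47) = -1.
(91/47) = -1, so 47 is inert.

inert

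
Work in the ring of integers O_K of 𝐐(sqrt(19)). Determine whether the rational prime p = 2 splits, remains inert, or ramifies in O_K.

p ramifies

19 mod 4 = 3, hence disc K = 4·19 = 76 and O_K = ℤ[√19].
Ramification test: 2 | 76. The prime 2 ramifies in K.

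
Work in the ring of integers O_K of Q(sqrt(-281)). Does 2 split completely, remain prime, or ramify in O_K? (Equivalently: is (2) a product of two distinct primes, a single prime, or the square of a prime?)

ramified — (2) = 𝔭²

d = -281 ≡ 3 (mod 4), so O_K = ℤ[√-281] and disc(K) = 4d = -1124.
2 divides disc(K) = -1124, so 2 ramifies.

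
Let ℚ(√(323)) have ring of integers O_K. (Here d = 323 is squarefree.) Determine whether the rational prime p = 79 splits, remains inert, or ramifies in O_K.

inert

323 mod 4 = 3, hence disc K = 4·323 = 1292 and O_K = ℤ[√323].
Since gcd(79, 1292) = 1 the prime 79 does not ramify.
Compute (323/79) via Euler: 7^((79-1)/2) mod 79 = 78, so (323/79) = -1.
d is a non-residue mod p, hence 79 remains inert in O_K.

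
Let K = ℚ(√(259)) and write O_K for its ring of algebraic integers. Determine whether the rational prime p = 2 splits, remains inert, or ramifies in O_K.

ramified — (2) = 𝔭²

259 mod 4 = 3, hence disc K = 4·259 = 1036 and O_K = ℤ[√259].
Ramification test: 2 | 1036. The prime 2 ramifies in K.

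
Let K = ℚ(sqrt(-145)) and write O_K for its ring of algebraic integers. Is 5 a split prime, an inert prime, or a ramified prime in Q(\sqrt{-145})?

d = -145 ≡ 3 (mod 4), so O_K = ℤ[√-145] and disc(K) = 4d = -580.
5 divides disc(K) = -580, so 5 ramifies.

ramified — (5) = 𝔭²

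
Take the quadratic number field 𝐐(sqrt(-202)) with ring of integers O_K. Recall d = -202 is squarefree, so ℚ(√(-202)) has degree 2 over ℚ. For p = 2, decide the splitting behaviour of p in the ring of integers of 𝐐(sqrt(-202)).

-202 mod 4 = 2, hence disc K = 4·(-202) = -808 and O_K = ℤ[√-202].
disc(K) = -808 = 2·(-404), so p = 2 is ramified.

ramified — (2) = 𝔭²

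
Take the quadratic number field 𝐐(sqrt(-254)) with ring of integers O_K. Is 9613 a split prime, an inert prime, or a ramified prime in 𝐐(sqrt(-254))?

9613 remains inert

d = -254 ≡ 2 (mod 4), so O_K = ℤ[√-254] and disc(K) = 4d = -1016.
9613 ∤ -1016, so 9613 is unramified.
(-254/9613) = 9359^4806 mod 9613 = 9612, giving Legendre symbol -1.
Legendre symbol -1 ⇒ 9613 is inert.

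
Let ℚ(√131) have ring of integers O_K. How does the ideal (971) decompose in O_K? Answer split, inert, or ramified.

splits completely

131 mod 4 = 3, hence disc K = 4·131 = 524 and O_K = ℤ[√131].
971 ∤ 524, so 971 is unramified.
Compute (131/971) via Euler: 131^((971-1)/2) mod 971 = 1, so (131/971) = 1.
d is a quadratic residue mod p, hence 971 splits in O_K.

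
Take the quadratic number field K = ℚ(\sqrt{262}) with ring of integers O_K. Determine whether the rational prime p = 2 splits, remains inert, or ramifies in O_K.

d = 262 ≡ 2 (mod 4), so O_K = ℤ[√262] and disc(K) = 4d = 1048.
disc(K) = 1048 = 2·524, so p = 2 is ramified.

2 is ramified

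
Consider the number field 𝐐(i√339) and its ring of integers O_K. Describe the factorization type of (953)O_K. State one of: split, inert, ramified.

inert — (953) stays prime in O_K

-339 mod 4 = 1, hence disc K = -339 and O_K = ℤ[(1+√-339)/2].
disc(K) = -339 is not divisible by 953; 953 is unramified.
Euler's criterion: (-339)^476 mod 953 = 952. Thus (-339|953) = -1.
(-339/953) = -1, so 953 is inert.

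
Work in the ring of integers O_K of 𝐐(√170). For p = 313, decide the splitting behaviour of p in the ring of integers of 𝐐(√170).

170 mod 4 = 2, hence disc K = 4·170 = 680 and O_K = ℤ[√170].
313 ∤ 680, so 313 is unramified.
(170/313) = 170^156 mod 313 = 1, giving Legendre symbol 1.
(170/313) = 1, so 313 splits.

splits completely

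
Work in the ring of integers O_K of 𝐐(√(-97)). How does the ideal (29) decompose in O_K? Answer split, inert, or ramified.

Since -97 ≢ 1 mod 4, the ring of integers is ℤ[√-97] with discriminant 4·(-97) = -388.
Since gcd(29, -388) = 1 the prime 29 does not ramify.
Euler's criterion: (-97)^14 mod 29 = 28. Thus (-97|29) = -1.
d is a non-residue mod p, hence 29 remains inert in O_K.

remains prime (inert)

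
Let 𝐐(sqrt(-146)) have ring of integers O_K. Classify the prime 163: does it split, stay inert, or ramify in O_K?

-146 mod 4 = 2, hence disc K = 4·(-146) = -584 and O_K = ℤ[√-146].
163 ∤ -584, so 163 is unramified.
(-146/163) = 17^81 mod 163 = 162, giving Legendre symbol -1.
d is a non-residue mod p, hence 163 remains inert in O_K.

inert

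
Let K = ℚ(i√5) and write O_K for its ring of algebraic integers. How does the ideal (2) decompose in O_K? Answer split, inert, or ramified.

d = -5 ≡ 3 (mod 4), so O_K = ℤ[√-5] and disc(K) = 4d = -20.
disc(K) = -20 = 2·(-10), so p = 2 is ramified.

ramified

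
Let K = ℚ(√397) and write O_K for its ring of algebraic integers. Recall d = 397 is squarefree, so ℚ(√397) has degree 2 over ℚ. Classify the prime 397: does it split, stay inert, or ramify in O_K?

Since 397 ≡ 1 mod 4, the ring of integers is ℤ[(1+√397)/2] with discriminant 397.
disc(K) = 397 = 397·1, so p = 397 is ramified.

ramifies in O_K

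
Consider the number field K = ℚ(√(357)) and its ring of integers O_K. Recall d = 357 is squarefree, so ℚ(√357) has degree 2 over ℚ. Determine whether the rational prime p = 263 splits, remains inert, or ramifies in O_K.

remains prime (inert)

d = 357 ≡ 1 (mod 4), so O_K = ℤ[(1+√357)/2] and disc(K) = d = 357.
Since gcd(263, 357) = 1 the prime 263 does not ramify.
Compute (357/263) via Euler: 94^((263-1)/2) mod 263 = 262, so (357/263) = -1.
Legendre symbol -1 ⇒ 263 is inert.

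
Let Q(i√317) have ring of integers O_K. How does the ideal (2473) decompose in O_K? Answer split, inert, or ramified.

split

Since -317 ≢ 1 mod 4, the ring of integers is ℤ[√-317] with discriminant 4·(-317) = -1268.
disc(K) = -1268 is not divisible by 2473; 2473 is unramified.
Euler's criterion: (-317)^1236 mod 2473 = 1. Thus (-317|2473) = 1.
Legendre symbol 1 ⇒ 2473 is split.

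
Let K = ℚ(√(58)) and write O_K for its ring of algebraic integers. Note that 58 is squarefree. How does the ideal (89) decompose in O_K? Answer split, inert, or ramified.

inert — (89) stays prime in O_K

d = 58 ≡ 2 (mod 4), so O_K = ℤ[√58] and disc(K) = 4d = 232.
Since gcd(89, 232) = 1 the prime 89 does not ramify.
(58/89) = 58^44 mod 89 = 88, giving Legendre symbol -1.
(58/89) = -1, so 89 is inert.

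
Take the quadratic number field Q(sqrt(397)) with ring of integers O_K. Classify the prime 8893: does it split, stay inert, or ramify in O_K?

Since 397 ≡ 1 mod 4, the ring of integers is ℤ[(1+√397)/2] with discriminant 397.
disc(K) = 397 is not divisible by 8893; 8893 is unramified.
Compute (397/8893) via Euler: 397^((8893-1)/2) mod 8893 = 8892, so (397/8893) = -1.
d is a non-residue mod p, hence 8893 remains inert in O_K.

remains prime (inert)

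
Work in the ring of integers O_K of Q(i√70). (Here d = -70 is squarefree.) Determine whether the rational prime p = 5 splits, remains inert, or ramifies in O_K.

p ramifies

Since -70 ≢ 1 mod 4, the ring of integers is ℤ[√-70] with discriminant 4·(-70) = -280.
5 divides disc(K) = -280, so 5 ramifies.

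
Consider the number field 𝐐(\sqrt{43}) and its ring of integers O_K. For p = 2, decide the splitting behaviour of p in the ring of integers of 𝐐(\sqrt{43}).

d = 43 ≡ 3 (mod 4), so O_K = ℤ[√43] and disc(K) = 4d = 172.
disc(K) = 172 = 2·86, so p = 2 is ramified.

2 is ramified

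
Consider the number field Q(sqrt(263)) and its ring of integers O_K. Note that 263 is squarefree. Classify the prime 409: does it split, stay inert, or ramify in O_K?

p is inert

Since 263 ≢ 1 mod 4, the ring of integers is ℤ[√263] with discriminant 4·263 = 1052.
Since gcd(409, 1052) = 1 the prime 409 does not ramify.
Compute (263/409) via Euler: 263^((409-1)/2) mod 409 = 408, so (263/409) = -1.
(263/409) = -1, so 409 is inert.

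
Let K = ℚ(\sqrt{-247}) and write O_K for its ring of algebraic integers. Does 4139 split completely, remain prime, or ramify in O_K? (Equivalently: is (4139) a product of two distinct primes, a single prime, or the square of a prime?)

inert — (4139) stays prime in O_K

-247 mod 4 = 1, hence disc K = -247 and O_K = ℤ[(1+√-247)/2].
disc(K) = -247 is not divisible by 4139; 4139 is unramified.
(-247/4139) = 3892^2069 mod 4139 = 4138, giving Legendre symbol -1.
d is a non-residue mod p, hence 4139 remains inert in O_K.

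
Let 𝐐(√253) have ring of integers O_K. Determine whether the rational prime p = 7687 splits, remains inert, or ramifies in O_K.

d = 253 ≡ 1 (mod 4), so O_K = ℤ[(1+√253)/2] and disc(K) = d = 253.
Since gcd(7687, 253) = 1 the prime 7687 does not ramify.
Compute (253/7687) via Euler: 253^((7687-1)/2) mod 7687 = 7686, so (253/7687) = -1.
Legendre symbol -1 ⇒ 7687 is inert.

inert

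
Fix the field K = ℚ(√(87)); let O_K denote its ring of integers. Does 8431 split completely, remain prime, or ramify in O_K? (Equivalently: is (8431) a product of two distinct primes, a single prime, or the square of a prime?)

split — (8431) = 𝔭₁𝔭₂ with 𝔭₁ ≠ 𝔭₂

d = 87 ≡ 3 (mod 4), so O_K = ℤ[√87] and disc(K) = 4d = 348.
8431 ∤ 348, so 8431 is unramified.
(87/8431) = 87^4215 mod 8431 = 1, giving Legendre symbol 1.
(87/8431) = 1, so 8431 splits.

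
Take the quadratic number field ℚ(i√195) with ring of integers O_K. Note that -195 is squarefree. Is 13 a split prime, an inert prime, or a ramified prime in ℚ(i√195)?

-195 mod 4 = 1, hence disc K = -195 and O_K = ℤ[(1+√-195)/2].
13 divides disc(K) = -195, so 13 ramifies.

13 is ramified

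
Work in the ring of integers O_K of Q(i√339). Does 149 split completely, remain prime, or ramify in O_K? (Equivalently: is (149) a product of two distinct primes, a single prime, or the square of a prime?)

-339 mod 4 = 1, hence disc K = -339 and O_K = ℤ[(1+√-339)/2].
149 ∤ -339, so 149 is unramified.
(-339/149) = 108^74 mod 149 = 148, giving Legendre symbol -1.
(-339/149) = -1, so 149 is inert.

p is inert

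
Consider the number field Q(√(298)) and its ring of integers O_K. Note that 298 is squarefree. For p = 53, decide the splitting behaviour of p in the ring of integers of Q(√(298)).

53 remains inert

d = 298 ≡ 2 (mod 4), so O_K = ℤ[√298] and disc(K) = 4d = 1192.
Since gcd(53, 1192) = 1 the prime 53 does not ramify.
Legendre symbol by Euler's criterion: (298/53) ≡ 298^26 ≡ 52 (mod 53), i.e. (298/53) = -1.
(298/53) = -1, so 53 is inert.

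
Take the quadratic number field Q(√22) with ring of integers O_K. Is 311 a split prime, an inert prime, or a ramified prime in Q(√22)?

Since 22 ≢ 1 mod 4, the ring of integers is ℤ[√22] with discriminant 4·22 = 88.
Since gcd(311, 88) = 1 the prime 311 does not ramify.
Compute (22/311) via Euler: 22^((311-1)/2) mod 311 = 310, so (22/311) = -1.
(22/311) = -1, so 311 is inert.

311 remains inert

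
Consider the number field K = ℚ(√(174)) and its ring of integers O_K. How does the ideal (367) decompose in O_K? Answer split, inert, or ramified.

splits completely

d = 174 ≡ 2 (mod 4), so O_K = ℤ[√174] and disc(K) = 4d = 696.
Since gcd(367, 696) = 1 the prime 367 does not ramify.
Compute (174/367) via Euler: 174^((367-1)/2) mod 367 = 1, so (174/367) = 1.
Legendre symbol 1 ⇒ 367 is split.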